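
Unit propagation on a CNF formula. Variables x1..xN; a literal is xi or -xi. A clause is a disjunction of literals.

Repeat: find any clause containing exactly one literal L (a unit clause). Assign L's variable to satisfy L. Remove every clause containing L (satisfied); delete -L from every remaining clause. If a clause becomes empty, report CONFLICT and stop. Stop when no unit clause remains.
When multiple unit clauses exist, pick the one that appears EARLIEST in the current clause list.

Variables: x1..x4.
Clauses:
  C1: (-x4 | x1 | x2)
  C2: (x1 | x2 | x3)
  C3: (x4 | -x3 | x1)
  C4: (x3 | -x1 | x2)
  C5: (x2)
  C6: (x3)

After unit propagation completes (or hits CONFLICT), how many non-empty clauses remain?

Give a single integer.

Answer: 1

Derivation:
unit clause [2] forces x2=T; simplify:
  satisfied 4 clause(s); 2 remain; assigned so far: [2]
unit clause [3] forces x3=T; simplify:
  drop -3 from [4, -3, 1] -> [4, 1]
  satisfied 1 clause(s); 1 remain; assigned so far: [2, 3]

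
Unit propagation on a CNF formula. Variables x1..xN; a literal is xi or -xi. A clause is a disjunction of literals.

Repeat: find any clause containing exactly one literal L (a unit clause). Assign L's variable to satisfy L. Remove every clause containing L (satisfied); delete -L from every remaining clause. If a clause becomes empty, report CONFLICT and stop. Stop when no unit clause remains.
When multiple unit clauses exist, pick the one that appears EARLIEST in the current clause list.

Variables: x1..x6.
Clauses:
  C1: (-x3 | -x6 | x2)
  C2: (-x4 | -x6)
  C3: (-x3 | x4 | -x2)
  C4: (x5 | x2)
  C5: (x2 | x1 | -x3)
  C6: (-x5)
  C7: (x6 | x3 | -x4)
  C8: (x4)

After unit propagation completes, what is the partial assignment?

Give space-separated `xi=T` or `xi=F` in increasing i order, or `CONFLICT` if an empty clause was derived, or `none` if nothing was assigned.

Answer: x2=T x3=T x4=T x5=F x6=F

Derivation:
unit clause [-5] forces x5=F; simplify:
  drop 5 from [5, 2] -> [2]
  satisfied 1 clause(s); 7 remain; assigned so far: [5]
unit clause [2] forces x2=T; simplify:
  drop -2 from [-3, 4, -2] -> [-3, 4]
  satisfied 3 clause(s); 4 remain; assigned so far: [2, 5]
unit clause [4] forces x4=T; simplify:
  drop -4 from [-4, -6] -> [-6]
  drop -4 from [6, 3, -4] -> [6, 3]
  satisfied 2 clause(s); 2 remain; assigned so far: [2, 4, 5]
unit clause [-6] forces x6=F; simplify:
  drop 6 from [6, 3] -> [3]
  satisfied 1 clause(s); 1 remain; assigned so far: [2, 4, 5, 6]
unit clause [3] forces x3=T; simplify:
  satisfied 1 clause(s); 0 remain; assigned so far: [2, 3, 4, 5, 6]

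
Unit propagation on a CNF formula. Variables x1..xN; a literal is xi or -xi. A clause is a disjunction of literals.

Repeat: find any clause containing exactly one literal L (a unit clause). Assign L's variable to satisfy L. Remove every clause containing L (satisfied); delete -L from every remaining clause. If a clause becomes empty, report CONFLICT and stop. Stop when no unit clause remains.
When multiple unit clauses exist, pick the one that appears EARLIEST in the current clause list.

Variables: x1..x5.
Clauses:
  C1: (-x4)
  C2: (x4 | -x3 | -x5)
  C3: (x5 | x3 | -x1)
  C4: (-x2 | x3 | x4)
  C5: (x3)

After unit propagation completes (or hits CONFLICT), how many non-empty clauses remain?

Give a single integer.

Answer: 0

Derivation:
unit clause [-4] forces x4=F; simplify:
  drop 4 from [4, -3, -5] -> [-3, -5]
  drop 4 from [-2, 3, 4] -> [-2, 3]
  satisfied 1 clause(s); 4 remain; assigned so far: [4]
unit clause [3] forces x3=T; simplify:
  drop -3 from [-3, -5] -> [-5]
  satisfied 3 clause(s); 1 remain; assigned so far: [3, 4]
unit clause [-5] forces x5=F; simplify:
  satisfied 1 clause(s); 0 remain; assigned so far: [3, 4, 5]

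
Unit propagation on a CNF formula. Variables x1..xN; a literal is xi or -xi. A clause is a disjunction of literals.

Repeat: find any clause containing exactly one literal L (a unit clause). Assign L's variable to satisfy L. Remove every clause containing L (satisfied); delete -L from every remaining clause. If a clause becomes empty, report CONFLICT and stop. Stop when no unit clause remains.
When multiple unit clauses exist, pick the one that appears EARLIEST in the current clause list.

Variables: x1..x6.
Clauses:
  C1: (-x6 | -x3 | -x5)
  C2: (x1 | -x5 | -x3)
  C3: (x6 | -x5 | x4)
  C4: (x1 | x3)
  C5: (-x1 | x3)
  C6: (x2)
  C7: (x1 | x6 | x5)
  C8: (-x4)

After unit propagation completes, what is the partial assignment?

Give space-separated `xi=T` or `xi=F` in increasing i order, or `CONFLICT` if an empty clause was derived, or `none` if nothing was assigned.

Answer: x2=T x4=F

Derivation:
unit clause [2] forces x2=T; simplify:
  satisfied 1 clause(s); 7 remain; assigned so far: [2]
unit clause [-4] forces x4=F; simplify:
  drop 4 from [6, -5, 4] -> [6, -5]
  satisfied 1 clause(s); 6 remain; assigned so far: [2, 4]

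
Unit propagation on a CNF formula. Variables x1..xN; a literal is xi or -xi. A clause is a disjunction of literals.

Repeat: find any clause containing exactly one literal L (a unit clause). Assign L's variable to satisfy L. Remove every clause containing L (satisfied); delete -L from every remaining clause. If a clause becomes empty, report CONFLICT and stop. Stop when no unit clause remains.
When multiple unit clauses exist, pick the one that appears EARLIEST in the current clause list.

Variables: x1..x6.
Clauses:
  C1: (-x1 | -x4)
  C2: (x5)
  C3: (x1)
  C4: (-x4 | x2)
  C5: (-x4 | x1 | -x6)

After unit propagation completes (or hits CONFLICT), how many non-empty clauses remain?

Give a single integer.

unit clause [5] forces x5=T; simplify:
  satisfied 1 clause(s); 4 remain; assigned so far: [5]
unit clause [1] forces x1=T; simplify:
  drop -1 from [-1, -4] -> [-4]
  satisfied 2 clause(s); 2 remain; assigned so far: [1, 5]
unit clause [-4] forces x4=F; simplify:
  satisfied 2 clause(s); 0 remain; assigned so far: [1, 4, 5]

Answer: 0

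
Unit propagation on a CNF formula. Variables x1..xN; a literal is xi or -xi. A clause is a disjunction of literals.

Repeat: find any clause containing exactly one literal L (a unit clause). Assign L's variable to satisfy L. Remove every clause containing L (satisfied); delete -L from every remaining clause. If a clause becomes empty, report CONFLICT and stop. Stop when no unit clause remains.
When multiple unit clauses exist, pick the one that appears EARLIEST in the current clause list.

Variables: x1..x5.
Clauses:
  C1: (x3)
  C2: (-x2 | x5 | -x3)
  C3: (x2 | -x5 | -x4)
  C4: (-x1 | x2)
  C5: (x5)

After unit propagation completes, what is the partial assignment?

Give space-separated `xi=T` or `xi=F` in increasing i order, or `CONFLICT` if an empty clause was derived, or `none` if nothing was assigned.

unit clause [3] forces x3=T; simplify:
  drop -3 from [-2, 5, -3] -> [-2, 5]
  satisfied 1 clause(s); 4 remain; assigned so far: [3]
unit clause [5] forces x5=T; simplify:
  drop -5 from [2, -5, -4] -> [2, -4]
  satisfied 2 clause(s); 2 remain; assigned so far: [3, 5]

Answer: x3=T x5=T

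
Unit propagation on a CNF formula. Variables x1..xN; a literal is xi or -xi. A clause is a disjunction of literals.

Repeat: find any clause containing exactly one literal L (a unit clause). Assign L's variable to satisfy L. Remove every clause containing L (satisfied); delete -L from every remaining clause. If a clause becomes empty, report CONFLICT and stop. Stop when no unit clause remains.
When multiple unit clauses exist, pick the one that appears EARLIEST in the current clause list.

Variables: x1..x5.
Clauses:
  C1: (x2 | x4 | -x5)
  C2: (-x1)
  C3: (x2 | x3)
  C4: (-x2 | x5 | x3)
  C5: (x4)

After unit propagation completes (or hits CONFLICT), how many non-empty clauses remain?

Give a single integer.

unit clause [-1] forces x1=F; simplify:
  satisfied 1 clause(s); 4 remain; assigned so far: [1]
unit clause [4] forces x4=T; simplify:
  satisfied 2 clause(s); 2 remain; assigned so far: [1, 4]

Answer: 2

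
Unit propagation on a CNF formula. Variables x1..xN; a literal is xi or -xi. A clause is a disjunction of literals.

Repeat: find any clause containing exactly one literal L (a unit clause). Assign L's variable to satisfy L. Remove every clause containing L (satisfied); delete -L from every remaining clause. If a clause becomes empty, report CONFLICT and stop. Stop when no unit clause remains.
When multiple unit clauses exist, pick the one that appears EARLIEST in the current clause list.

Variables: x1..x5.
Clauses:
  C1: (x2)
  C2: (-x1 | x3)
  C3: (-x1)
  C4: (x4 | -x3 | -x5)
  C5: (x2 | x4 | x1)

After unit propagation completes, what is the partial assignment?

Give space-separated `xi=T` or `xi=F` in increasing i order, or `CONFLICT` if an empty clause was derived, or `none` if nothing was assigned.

Answer: x1=F x2=T

Derivation:
unit clause [2] forces x2=T; simplify:
  satisfied 2 clause(s); 3 remain; assigned so far: [2]
unit clause [-1] forces x1=F; simplify:
  satisfied 2 clause(s); 1 remain; assigned so far: [1, 2]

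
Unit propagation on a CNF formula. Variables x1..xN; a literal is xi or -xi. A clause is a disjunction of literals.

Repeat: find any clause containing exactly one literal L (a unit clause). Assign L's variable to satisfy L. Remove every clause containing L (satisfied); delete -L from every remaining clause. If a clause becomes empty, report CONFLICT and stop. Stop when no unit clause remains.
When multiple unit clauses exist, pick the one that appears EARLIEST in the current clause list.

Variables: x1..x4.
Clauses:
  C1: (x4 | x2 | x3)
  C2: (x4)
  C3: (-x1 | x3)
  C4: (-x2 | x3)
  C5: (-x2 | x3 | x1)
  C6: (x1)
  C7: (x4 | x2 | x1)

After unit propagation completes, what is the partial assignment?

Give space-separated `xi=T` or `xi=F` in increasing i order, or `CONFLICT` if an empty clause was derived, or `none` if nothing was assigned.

unit clause [4] forces x4=T; simplify:
  satisfied 3 clause(s); 4 remain; assigned so far: [4]
unit clause [1] forces x1=T; simplify:
  drop -1 from [-1, 3] -> [3]
  satisfied 2 clause(s); 2 remain; assigned so far: [1, 4]
unit clause [3] forces x3=T; simplify:
  satisfied 2 clause(s); 0 remain; assigned so far: [1, 3, 4]

Answer: x1=T x3=T x4=T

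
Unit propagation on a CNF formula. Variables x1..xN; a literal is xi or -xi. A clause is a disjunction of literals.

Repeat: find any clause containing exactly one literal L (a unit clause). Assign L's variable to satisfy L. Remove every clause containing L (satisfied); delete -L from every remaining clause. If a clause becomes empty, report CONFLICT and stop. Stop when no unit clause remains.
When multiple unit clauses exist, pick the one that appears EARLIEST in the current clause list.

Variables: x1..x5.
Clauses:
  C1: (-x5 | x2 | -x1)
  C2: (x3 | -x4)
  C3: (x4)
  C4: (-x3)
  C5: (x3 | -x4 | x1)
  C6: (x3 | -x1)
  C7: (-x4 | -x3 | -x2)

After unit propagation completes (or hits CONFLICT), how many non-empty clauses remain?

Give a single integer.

Answer: 2

Derivation:
unit clause [4] forces x4=T; simplify:
  drop -4 from [3, -4] -> [3]
  drop -4 from [3, -4, 1] -> [3, 1]
  drop -4 from [-4, -3, -2] -> [-3, -2]
  satisfied 1 clause(s); 6 remain; assigned so far: [4]
unit clause [3] forces x3=T; simplify:
  drop -3 from [-3] -> [] (empty!)
  drop -3 from [-3, -2] -> [-2]
  satisfied 3 clause(s); 3 remain; assigned so far: [3, 4]
CONFLICT (empty clause)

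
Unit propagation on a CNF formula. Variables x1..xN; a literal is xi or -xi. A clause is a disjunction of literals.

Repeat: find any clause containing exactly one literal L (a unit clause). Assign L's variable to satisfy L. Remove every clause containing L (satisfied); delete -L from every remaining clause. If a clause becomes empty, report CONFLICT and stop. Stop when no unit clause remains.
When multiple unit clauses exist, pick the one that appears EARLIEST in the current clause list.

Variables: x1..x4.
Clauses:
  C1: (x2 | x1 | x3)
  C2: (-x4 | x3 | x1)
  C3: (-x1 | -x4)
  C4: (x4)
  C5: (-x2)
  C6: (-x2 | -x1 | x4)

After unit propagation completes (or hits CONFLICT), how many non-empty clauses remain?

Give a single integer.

unit clause [4] forces x4=T; simplify:
  drop -4 from [-4, 3, 1] -> [3, 1]
  drop -4 from [-1, -4] -> [-1]
  satisfied 2 clause(s); 4 remain; assigned so far: [4]
unit clause [-1] forces x1=F; simplify:
  drop 1 from [2, 1, 3] -> [2, 3]
  drop 1 from [3, 1] -> [3]
  satisfied 1 clause(s); 3 remain; assigned so far: [1, 4]
unit clause [3] forces x3=T; simplify:
  satisfied 2 clause(s); 1 remain; assigned so far: [1, 3, 4]
unit clause [-2] forces x2=F; simplify:
  satisfied 1 clause(s); 0 remain; assigned so far: [1, 2, 3, 4]

Answer: 0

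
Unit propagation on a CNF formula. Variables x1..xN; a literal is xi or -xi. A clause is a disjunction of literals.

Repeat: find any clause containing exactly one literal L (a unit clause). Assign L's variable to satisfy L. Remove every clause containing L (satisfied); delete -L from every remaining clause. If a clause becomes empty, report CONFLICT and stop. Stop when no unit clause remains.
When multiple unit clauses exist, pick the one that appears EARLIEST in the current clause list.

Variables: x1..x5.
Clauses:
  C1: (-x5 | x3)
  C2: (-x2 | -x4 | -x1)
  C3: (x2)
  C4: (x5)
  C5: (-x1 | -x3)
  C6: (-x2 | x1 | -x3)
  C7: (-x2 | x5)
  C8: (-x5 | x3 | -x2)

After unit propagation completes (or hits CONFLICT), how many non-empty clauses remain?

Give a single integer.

unit clause [2] forces x2=T; simplify:
  drop -2 from [-2, -4, -1] -> [-4, -1]
  drop -2 from [-2, 1, -3] -> [1, -3]
  drop -2 from [-2, 5] -> [5]
  drop -2 from [-5, 3, -2] -> [-5, 3]
  satisfied 1 clause(s); 7 remain; assigned so far: [2]
unit clause [5] forces x5=T; simplify:
  drop -5 from [-5, 3] -> [3]
  drop -5 from [-5, 3] -> [3]
  satisfied 2 clause(s); 5 remain; assigned so far: [2, 5]
unit clause [3] forces x3=T; simplify:
  drop -3 from [-1, -3] -> [-1]
  drop -3 from [1, -3] -> [1]
  satisfied 2 clause(s); 3 remain; assigned so far: [2, 3, 5]
unit clause [-1] forces x1=F; simplify:
  drop 1 from [1] -> [] (empty!)
  satisfied 2 clause(s); 1 remain; assigned so far: [1, 2, 3, 5]
CONFLICT (empty clause)

Answer: 0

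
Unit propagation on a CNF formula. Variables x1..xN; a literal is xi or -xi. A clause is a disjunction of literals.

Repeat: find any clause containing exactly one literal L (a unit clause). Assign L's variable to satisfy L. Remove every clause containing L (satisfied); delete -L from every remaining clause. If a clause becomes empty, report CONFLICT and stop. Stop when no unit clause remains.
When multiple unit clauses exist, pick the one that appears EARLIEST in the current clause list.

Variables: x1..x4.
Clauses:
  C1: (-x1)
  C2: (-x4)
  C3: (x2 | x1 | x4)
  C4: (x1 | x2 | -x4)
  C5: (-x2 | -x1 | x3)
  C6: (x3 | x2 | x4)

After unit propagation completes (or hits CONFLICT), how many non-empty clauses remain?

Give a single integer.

unit clause [-1] forces x1=F; simplify:
  drop 1 from [2, 1, 4] -> [2, 4]
  drop 1 from [1, 2, -4] -> [2, -4]
  satisfied 2 clause(s); 4 remain; assigned so far: [1]
unit clause [-4] forces x4=F; simplify:
  drop 4 from [2, 4] -> [2]
  drop 4 from [3, 2, 4] -> [3, 2]
  satisfied 2 clause(s); 2 remain; assigned so far: [1, 4]
unit clause [2] forces x2=T; simplify:
  satisfied 2 clause(s); 0 remain; assigned so far: [1, 2, 4]

Answer: 0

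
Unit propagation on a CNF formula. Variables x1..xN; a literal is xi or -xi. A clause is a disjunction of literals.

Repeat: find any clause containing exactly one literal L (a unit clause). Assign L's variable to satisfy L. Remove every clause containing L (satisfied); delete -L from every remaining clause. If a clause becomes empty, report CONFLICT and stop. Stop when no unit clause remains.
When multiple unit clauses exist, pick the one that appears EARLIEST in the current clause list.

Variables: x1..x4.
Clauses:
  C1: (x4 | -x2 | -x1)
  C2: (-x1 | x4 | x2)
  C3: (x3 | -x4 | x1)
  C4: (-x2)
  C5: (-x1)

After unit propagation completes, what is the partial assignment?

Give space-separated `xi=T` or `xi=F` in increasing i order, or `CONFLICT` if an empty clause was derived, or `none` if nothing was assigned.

Answer: x1=F x2=F

Derivation:
unit clause [-2] forces x2=F; simplify:
  drop 2 from [-1, 4, 2] -> [-1, 4]
  satisfied 2 clause(s); 3 remain; assigned so far: [2]
unit clause [-1] forces x1=F; simplify:
  drop 1 from [3, -4, 1] -> [3, -4]
  satisfied 2 clause(s); 1 remain; assigned so far: [1, 2]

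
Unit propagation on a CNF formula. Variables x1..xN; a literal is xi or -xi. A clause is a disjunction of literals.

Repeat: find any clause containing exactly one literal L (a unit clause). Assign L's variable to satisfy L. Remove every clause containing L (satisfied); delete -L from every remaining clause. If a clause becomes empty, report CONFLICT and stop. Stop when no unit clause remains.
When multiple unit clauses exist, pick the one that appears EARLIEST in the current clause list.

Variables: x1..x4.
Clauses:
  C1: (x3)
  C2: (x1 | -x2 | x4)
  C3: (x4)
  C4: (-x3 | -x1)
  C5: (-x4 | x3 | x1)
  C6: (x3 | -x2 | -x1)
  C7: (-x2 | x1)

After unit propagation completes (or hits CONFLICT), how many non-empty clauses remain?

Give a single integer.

Answer: 0

Derivation:
unit clause [3] forces x3=T; simplify:
  drop -3 from [-3, -1] -> [-1]
  satisfied 3 clause(s); 4 remain; assigned so far: [3]
unit clause [4] forces x4=T; simplify:
  satisfied 2 clause(s); 2 remain; assigned so far: [3, 4]
unit clause [-1] forces x1=F; simplify:
  drop 1 from [-2, 1] -> [-2]
  satisfied 1 clause(s); 1 remain; assigned so far: [1, 3, 4]
unit clause [-2] forces x2=F; simplify:
  satisfied 1 clause(s); 0 remain; assigned so far: [1, 2, 3, 4]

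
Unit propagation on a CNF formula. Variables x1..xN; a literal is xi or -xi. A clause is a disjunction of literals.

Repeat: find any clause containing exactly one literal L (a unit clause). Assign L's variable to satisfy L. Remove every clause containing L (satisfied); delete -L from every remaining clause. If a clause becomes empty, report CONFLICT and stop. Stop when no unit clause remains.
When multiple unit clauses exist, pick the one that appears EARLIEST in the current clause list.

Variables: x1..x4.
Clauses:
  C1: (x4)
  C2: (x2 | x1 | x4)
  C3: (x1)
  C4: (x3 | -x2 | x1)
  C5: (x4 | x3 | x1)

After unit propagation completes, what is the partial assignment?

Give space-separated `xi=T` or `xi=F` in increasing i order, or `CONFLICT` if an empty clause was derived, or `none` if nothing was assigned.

Answer: x1=T x4=T

Derivation:
unit clause [4] forces x4=T; simplify:
  satisfied 3 clause(s); 2 remain; assigned so far: [4]
unit clause [1] forces x1=T; simplify:
  satisfied 2 clause(s); 0 remain; assigned so far: [1, 4]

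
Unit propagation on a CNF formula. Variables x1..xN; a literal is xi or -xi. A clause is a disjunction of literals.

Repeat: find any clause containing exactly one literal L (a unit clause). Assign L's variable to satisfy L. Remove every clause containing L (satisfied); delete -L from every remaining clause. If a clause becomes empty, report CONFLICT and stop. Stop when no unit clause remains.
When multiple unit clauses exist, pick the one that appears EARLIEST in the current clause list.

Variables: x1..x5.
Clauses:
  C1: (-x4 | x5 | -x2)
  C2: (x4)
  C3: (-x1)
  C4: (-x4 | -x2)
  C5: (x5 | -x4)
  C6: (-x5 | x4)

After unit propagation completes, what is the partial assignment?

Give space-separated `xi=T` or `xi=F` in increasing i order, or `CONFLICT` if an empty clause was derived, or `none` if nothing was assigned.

Answer: x1=F x2=F x4=T x5=T

Derivation:
unit clause [4] forces x4=T; simplify:
  drop -4 from [-4, 5, -2] -> [5, -2]
  drop -4 from [-4, -2] -> [-2]
  drop -4 from [5, -4] -> [5]
  satisfied 2 clause(s); 4 remain; assigned so far: [4]
unit clause [-1] forces x1=F; simplify:
  satisfied 1 clause(s); 3 remain; assigned so far: [1, 4]
unit clause [-2] forces x2=F; simplify:
  satisfied 2 clause(s); 1 remain; assigned so far: [1, 2, 4]
unit clause [5] forces x5=T; simplify:
  satisfied 1 clause(s); 0 remain; assigned so far: [1, 2, 4, 5]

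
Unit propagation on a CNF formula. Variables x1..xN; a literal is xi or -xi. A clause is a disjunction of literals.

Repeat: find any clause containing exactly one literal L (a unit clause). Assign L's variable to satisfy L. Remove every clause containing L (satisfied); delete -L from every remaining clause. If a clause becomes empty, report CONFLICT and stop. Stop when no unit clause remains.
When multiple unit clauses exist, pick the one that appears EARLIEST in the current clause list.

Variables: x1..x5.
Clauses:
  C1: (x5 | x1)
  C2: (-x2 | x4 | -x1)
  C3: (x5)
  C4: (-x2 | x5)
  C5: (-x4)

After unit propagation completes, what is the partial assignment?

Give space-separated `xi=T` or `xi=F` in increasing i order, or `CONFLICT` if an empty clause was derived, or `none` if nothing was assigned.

Answer: x4=F x5=T

Derivation:
unit clause [5] forces x5=T; simplify:
  satisfied 3 clause(s); 2 remain; assigned so far: [5]
unit clause [-4] forces x4=F; simplify:
  drop 4 from [-2, 4, -1] -> [-2, -1]
  satisfied 1 clause(s); 1 remain; assigned so far: [4, 5]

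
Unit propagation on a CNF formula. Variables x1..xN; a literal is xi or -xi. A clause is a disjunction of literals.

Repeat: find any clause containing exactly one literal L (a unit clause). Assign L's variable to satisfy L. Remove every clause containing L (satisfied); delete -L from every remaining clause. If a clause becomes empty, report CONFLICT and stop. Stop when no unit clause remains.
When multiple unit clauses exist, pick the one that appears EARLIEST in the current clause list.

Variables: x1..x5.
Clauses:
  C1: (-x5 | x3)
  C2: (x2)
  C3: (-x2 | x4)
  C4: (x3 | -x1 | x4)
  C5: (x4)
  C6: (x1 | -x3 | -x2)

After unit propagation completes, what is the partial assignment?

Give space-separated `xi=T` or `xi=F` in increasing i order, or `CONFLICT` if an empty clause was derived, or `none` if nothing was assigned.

Answer: x2=T x4=T

Derivation:
unit clause [2] forces x2=T; simplify:
  drop -2 from [-2, 4] -> [4]
  drop -2 from [1, -3, -2] -> [1, -3]
  satisfied 1 clause(s); 5 remain; assigned so far: [2]
unit clause [4] forces x4=T; simplify:
  satisfied 3 clause(s); 2 remain; assigned so far: [2, 4]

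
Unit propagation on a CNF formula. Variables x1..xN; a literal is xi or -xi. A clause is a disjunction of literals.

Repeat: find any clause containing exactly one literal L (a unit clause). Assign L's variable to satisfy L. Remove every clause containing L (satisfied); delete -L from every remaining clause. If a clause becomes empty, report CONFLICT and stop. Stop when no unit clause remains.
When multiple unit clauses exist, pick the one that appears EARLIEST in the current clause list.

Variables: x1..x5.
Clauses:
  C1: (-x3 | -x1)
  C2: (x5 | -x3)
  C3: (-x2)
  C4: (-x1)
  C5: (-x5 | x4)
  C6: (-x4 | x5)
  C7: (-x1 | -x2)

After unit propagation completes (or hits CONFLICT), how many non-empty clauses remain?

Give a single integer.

Answer: 3

Derivation:
unit clause [-2] forces x2=F; simplify:
  satisfied 2 clause(s); 5 remain; assigned so far: [2]
unit clause [-1] forces x1=F; simplify:
  satisfied 2 clause(s); 3 remain; assigned so far: [1, 2]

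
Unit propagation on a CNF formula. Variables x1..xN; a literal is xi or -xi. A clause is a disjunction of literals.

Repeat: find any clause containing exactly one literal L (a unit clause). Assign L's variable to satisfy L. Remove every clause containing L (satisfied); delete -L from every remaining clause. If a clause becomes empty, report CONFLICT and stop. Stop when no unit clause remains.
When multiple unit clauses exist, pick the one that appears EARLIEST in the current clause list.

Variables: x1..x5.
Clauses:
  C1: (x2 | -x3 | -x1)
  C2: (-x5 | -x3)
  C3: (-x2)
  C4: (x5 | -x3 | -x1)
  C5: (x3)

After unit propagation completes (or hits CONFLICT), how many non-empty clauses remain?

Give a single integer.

unit clause [-2] forces x2=F; simplify:
  drop 2 from [2, -3, -1] -> [-3, -1]
  satisfied 1 clause(s); 4 remain; assigned so far: [2]
unit clause [3] forces x3=T; simplify:
  drop -3 from [-3, -1] -> [-1]
  drop -3 from [-5, -3] -> [-5]
  drop -3 from [5, -3, -1] -> [5, -1]
  satisfied 1 clause(s); 3 remain; assigned so far: [2, 3]
unit clause [-1] forces x1=F; simplify:
  satisfied 2 clause(s); 1 remain; assigned so far: [1, 2, 3]
unit clause [-5] forces x5=F; simplify:
  satisfied 1 clause(s); 0 remain; assigned so far: [1, 2, 3, 5]

Answer: 0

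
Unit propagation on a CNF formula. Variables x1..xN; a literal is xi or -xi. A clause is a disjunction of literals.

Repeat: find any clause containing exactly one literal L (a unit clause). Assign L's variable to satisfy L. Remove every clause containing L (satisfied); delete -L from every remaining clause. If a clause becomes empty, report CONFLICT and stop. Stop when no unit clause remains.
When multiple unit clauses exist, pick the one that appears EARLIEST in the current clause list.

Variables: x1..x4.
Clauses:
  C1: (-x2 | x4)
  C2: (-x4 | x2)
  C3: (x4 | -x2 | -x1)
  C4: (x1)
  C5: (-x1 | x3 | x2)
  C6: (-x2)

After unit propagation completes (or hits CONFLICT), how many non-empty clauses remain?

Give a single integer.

unit clause [1] forces x1=T; simplify:
  drop -1 from [4, -2, -1] -> [4, -2]
  drop -1 from [-1, 3, 2] -> [3, 2]
  satisfied 1 clause(s); 5 remain; assigned so far: [1]
unit clause [-2] forces x2=F; simplify:
  drop 2 from [-4, 2] -> [-4]
  drop 2 from [3, 2] -> [3]
  satisfied 3 clause(s); 2 remain; assigned so far: [1, 2]
unit clause [-4] forces x4=F; simplify:
  satisfied 1 clause(s); 1 remain; assigned so far: [1, 2, 4]
unit clause [3] forces x3=T; simplify:
  satisfied 1 clause(s); 0 remain; assigned so far: [1, 2, 3, 4]

Answer: 0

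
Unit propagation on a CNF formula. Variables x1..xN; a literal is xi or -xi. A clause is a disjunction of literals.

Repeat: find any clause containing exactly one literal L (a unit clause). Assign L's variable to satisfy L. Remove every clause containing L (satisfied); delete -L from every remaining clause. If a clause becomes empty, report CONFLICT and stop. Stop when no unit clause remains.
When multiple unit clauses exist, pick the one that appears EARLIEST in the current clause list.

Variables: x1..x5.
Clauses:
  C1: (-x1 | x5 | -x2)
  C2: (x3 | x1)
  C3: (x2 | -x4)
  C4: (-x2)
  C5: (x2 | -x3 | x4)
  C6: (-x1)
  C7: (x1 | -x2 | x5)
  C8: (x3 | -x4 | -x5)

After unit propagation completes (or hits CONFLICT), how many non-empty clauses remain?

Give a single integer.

unit clause [-2] forces x2=F; simplify:
  drop 2 from [2, -4] -> [-4]
  drop 2 from [2, -3, 4] -> [-3, 4]
  satisfied 3 clause(s); 5 remain; assigned so far: [2]
unit clause [-4] forces x4=F; simplify:
  drop 4 from [-3, 4] -> [-3]
  satisfied 2 clause(s); 3 remain; assigned so far: [2, 4]
unit clause [-3] forces x3=F; simplify:
  drop 3 from [3, 1] -> [1]
  satisfied 1 clause(s); 2 remain; assigned so far: [2, 3, 4]
unit clause [1] forces x1=T; simplify:
  drop -1 from [-1] -> [] (empty!)
  satisfied 1 clause(s); 1 remain; assigned so far: [1, 2, 3, 4]
CONFLICT (empty clause)

Answer: 0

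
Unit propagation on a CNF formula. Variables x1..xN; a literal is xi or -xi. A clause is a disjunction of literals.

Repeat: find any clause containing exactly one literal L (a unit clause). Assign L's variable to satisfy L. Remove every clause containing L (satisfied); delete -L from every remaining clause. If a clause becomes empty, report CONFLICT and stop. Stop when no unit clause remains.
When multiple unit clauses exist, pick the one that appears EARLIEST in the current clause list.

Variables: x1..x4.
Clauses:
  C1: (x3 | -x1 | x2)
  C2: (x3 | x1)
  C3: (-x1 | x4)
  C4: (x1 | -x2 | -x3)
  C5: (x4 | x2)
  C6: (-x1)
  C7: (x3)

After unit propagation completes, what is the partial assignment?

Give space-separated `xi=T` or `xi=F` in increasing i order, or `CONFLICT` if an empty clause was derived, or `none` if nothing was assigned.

unit clause [-1] forces x1=F; simplify:
  drop 1 from [3, 1] -> [3]
  drop 1 from [1, -2, -3] -> [-2, -3]
  satisfied 3 clause(s); 4 remain; assigned so far: [1]
unit clause [3] forces x3=T; simplify:
  drop -3 from [-2, -3] -> [-2]
  satisfied 2 clause(s); 2 remain; assigned so far: [1, 3]
unit clause [-2] forces x2=F; simplify:
  drop 2 from [4, 2] -> [4]
  satisfied 1 clause(s); 1 remain; assigned so far: [1, 2, 3]
unit clause [4] forces x4=T; simplify:
  satisfied 1 clause(s); 0 remain; assigned so far: [1, 2, 3, 4]

Answer: x1=F x2=F x3=T x4=T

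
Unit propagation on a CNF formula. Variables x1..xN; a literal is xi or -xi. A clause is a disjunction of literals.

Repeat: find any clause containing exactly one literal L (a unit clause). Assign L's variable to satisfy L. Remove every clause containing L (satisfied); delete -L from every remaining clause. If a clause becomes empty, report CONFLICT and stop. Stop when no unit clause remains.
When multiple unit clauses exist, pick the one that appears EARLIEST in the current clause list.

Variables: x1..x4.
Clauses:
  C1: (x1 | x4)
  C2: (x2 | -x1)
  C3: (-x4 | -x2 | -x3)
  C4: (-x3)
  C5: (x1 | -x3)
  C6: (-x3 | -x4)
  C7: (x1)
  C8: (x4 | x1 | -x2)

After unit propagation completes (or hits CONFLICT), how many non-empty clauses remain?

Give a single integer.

Answer: 0

Derivation:
unit clause [-3] forces x3=F; simplify:
  satisfied 4 clause(s); 4 remain; assigned so far: [3]
unit clause [1] forces x1=T; simplify:
  drop -1 from [2, -1] -> [2]
  satisfied 3 clause(s); 1 remain; assigned so far: [1, 3]
unit clause [2] forces x2=T; simplify:
  satisfied 1 clause(s); 0 remain; assigned so far: [1, 2, 3]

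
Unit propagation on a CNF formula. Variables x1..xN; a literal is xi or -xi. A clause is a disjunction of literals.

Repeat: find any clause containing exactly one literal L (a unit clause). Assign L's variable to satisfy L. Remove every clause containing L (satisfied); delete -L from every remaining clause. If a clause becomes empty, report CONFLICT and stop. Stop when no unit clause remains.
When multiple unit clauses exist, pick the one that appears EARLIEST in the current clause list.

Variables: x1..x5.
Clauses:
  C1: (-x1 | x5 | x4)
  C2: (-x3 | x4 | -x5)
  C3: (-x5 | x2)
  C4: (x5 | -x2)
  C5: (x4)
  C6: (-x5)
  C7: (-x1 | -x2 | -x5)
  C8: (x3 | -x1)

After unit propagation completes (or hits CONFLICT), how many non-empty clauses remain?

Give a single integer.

Answer: 1

Derivation:
unit clause [4] forces x4=T; simplify:
  satisfied 3 clause(s); 5 remain; assigned so far: [4]
unit clause [-5] forces x5=F; simplify:
  drop 5 from [5, -2] -> [-2]
  satisfied 3 clause(s); 2 remain; assigned so far: [4, 5]
unit clause [-2] forces x2=F; simplify:
  satisfied 1 clause(s); 1 remain; assigned so far: [2, 4, 5]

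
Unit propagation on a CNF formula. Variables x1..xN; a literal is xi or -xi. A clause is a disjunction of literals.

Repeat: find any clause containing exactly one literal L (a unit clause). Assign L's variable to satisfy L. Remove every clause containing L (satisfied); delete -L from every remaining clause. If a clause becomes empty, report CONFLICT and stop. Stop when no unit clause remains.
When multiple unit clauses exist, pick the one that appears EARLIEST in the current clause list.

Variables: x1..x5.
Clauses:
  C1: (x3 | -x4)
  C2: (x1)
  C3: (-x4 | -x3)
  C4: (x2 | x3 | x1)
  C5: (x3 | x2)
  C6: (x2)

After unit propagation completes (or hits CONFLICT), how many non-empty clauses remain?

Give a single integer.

Answer: 2

Derivation:
unit clause [1] forces x1=T; simplify:
  satisfied 2 clause(s); 4 remain; assigned so far: [1]
unit clause [2] forces x2=T; simplify:
  satisfied 2 clause(s); 2 remain; assigned so far: [1, 2]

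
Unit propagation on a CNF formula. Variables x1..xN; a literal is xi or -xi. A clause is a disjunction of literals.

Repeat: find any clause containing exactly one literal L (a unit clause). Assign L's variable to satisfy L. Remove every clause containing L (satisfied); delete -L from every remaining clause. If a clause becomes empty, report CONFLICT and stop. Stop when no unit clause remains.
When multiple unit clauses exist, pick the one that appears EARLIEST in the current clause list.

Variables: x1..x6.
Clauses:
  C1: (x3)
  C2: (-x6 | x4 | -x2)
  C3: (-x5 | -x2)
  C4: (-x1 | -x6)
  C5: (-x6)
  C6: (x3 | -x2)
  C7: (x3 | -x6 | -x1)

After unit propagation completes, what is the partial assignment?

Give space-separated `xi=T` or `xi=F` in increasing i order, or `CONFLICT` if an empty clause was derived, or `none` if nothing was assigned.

unit clause [3] forces x3=T; simplify:
  satisfied 3 clause(s); 4 remain; assigned so far: [3]
unit clause [-6] forces x6=F; simplify:
  satisfied 3 clause(s); 1 remain; assigned so far: [3, 6]

Answer: x3=T x6=F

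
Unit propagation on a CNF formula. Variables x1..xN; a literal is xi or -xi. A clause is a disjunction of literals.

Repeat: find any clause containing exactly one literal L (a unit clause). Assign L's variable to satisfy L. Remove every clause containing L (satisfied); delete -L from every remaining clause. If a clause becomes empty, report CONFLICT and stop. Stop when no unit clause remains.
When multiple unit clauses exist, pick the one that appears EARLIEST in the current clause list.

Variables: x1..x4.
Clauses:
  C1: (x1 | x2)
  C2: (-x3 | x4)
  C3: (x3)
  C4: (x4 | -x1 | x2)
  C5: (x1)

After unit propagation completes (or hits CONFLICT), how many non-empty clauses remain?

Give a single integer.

unit clause [3] forces x3=T; simplify:
  drop -3 from [-3, 4] -> [4]
  satisfied 1 clause(s); 4 remain; assigned so far: [3]
unit clause [4] forces x4=T; simplify:
  satisfied 2 clause(s); 2 remain; assigned so far: [3, 4]
unit clause [1] forces x1=T; simplify:
  satisfied 2 clause(s); 0 remain; assigned so far: [1, 3, 4]

Answer: 0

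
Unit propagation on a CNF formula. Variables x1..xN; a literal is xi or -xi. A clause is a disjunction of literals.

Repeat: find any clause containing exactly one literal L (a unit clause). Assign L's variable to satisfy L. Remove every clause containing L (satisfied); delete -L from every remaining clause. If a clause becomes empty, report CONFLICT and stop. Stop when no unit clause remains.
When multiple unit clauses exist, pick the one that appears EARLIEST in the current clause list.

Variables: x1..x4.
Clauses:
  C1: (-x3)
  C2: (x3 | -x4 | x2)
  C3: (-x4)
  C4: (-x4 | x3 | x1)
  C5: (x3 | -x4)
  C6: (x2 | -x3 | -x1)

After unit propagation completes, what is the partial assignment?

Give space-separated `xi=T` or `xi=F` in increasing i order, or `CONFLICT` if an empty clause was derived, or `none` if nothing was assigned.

Answer: x3=F x4=F

Derivation:
unit clause [-3] forces x3=F; simplify:
  drop 3 from [3, -4, 2] -> [-4, 2]
  drop 3 from [-4, 3, 1] -> [-4, 1]
  drop 3 from [3, -4] -> [-4]
  satisfied 2 clause(s); 4 remain; assigned so far: [3]
unit clause [-4] forces x4=F; simplify:
  satisfied 4 clause(s); 0 remain; assigned so far: [3, 4]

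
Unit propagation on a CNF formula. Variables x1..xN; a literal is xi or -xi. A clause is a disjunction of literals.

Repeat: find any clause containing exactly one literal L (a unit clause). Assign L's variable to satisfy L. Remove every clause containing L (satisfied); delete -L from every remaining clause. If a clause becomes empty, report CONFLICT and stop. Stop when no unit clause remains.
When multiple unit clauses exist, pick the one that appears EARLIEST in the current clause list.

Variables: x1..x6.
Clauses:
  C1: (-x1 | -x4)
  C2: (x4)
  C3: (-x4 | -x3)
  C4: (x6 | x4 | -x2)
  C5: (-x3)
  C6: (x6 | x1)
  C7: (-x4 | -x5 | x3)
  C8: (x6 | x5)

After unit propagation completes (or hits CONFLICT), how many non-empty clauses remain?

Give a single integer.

unit clause [4] forces x4=T; simplify:
  drop -4 from [-1, -4] -> [-1]
  drop -4 from [-4, -3] -> [-3]
  drop -4 from [-4, -5, 3] -> [-5, 3]
  satisfied 2 clause(s); 6 remain; assigned so far: [4]
unit clause [-1] forces x1=F; simplify:
  drop 1 from [6, 1] -> [6]
  satisfied 1 clause(s); 5 remain; assigned so far: [1, 4]
unit clause [-3] forces x3=F; simplify:
  drop 3 from [-5, 3] -> [-5]
  satisfied 2 clause(s); 3 remain; assigned so far: [1, 3, 4]
unit clause [6] forces x6=T; simplify:
  satisfied 2 clause(s); 1 remain; assigned so far: [1, 3, 4, 6]
unit clause [-5] forces x5=F; simplify:
  satisfied 1 clause(s); 0 remain; assigned so far: [1, 3, 4, 5, 6]

Answer: 0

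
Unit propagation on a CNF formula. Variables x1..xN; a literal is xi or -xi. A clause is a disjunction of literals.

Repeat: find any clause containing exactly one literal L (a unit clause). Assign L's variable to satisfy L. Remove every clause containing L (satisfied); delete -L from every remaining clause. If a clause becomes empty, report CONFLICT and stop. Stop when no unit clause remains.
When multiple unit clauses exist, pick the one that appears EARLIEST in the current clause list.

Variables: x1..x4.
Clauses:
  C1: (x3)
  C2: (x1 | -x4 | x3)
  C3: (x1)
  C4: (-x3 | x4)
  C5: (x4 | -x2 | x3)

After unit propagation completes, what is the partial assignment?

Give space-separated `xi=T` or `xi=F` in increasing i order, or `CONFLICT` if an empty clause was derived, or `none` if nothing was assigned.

Answer: x1=T x3=T x4=T

Derivation:
unit clause [3] forces x3=T; simplify:
  drop -3 from [-3, 4] -> [4]
  satisfied 3 clause(s); 2 remain; assigned so far: [3]
unit clause [1] forces x1=T; simplify:
  satisfied 1 clause(s); 1 remain; assigned so far: [1, 3]
unit clause [4] forces x4=T; simplify:
  satisfied 1 clause(s); 0 remain; assigned so far: [1, 3, 4]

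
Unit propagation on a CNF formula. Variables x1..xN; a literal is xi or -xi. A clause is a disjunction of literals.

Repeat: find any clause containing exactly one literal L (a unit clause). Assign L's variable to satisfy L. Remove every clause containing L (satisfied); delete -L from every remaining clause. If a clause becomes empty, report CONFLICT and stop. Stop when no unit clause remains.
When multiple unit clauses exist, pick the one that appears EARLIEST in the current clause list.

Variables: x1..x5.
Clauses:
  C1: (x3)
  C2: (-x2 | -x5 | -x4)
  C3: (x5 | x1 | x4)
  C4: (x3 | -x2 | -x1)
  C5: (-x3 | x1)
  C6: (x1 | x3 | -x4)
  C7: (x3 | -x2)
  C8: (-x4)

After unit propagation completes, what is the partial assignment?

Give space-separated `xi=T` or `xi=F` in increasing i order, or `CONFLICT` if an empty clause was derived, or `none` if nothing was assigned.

unit clause [3] forces x3=T; simplify:
  drop -3 from [-3, 1] -> [1]
  satisfied 4 clause(s); 4 remain; assigned so far: [3]
unit clause [1] forces x1=T; simplify:
  satisfied 2 clause(s); 2 remain; assigned so far: [1, 3]
unit clause [-4] forces x4=F; simplify:
  satisfied 2 clause(s); 0 remain; assigned so far: [1, 3, 4]

Answer: x1=T x3=T x4=F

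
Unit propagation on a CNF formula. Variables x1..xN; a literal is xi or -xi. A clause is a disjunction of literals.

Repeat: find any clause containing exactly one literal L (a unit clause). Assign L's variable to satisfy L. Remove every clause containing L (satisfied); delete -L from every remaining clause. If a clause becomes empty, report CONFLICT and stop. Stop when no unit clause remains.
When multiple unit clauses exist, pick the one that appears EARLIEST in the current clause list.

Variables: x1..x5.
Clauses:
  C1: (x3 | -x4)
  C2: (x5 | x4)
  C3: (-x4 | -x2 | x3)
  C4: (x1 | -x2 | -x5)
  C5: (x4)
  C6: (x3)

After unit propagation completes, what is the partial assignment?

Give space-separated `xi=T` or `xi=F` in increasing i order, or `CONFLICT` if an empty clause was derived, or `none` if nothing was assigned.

Answer: x3=T x4=T

Derivation:
unit clause [4] forces x4=T; simplify:
  drop -4 from [3, -4] -> [3]
  drop -4 from [-4, -2, 3] -> [-2, 3]
  satisfied 2 clause(s); 4 remain; assigned so far: [4]
unit clause [3] forces x3=T; simplify:
  satisfied 3 clause(s); 1 remain; assigned so far: [3, 4]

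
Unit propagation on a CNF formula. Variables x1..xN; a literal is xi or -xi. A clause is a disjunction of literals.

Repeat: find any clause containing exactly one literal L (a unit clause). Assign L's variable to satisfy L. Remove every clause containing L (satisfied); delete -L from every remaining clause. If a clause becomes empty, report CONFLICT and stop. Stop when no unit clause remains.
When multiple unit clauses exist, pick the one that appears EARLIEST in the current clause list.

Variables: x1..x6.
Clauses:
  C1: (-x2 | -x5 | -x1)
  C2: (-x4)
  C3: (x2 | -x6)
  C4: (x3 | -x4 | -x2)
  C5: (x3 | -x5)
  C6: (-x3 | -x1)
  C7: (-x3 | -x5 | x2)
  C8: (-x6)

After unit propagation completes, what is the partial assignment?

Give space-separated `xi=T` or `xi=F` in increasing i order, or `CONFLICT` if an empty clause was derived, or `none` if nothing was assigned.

unit clause [-4] forces x4=F; simplify:
  satisfied 2 clause(s); 6 remain; assigned so far: [4]
unit clause [-6] forces x6=F; simplify:
  satisfied 2 clause(s); 4 remain; assigned so far: [4, 6]

Answer: x4=F x6=F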